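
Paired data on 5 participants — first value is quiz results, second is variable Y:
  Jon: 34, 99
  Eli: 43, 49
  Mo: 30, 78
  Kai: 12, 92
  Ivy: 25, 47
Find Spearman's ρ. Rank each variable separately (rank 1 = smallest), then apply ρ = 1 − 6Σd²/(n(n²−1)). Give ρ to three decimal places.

Ranks of variable 1: 4, 5, 3, 1, 2
Ranks of variable 2: 5, 2, 3, 4, 1
d = r₁ − r₂: -1, 3, 0, -3, 1
d²: 1, 9, 0, 9, 1; Σd² = 20
ρ = 1 − 6·20/(5·24) = 1 − 120/120 = 0.000

0.000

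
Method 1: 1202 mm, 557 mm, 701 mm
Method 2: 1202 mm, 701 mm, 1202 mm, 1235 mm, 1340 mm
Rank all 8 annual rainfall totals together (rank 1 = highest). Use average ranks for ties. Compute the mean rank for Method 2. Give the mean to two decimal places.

Sorted (descending): 1340, 1235, 1202, 1202, 1202, 701, 701, 557
The 3 values of 1202 occupy positions 3–5 → average rank 4.
The 2 values of 701 occupy positions 6–7 → average rank (6+7)/2 = 6.5.
Method 2 values → pooled ranks: 1202→4, 701→6.5, 1202→4, 1235→2, 1340→1
Mean rank = (4 + 6.5 + 4 + 2 + 1) / 5 = 3.50

3.50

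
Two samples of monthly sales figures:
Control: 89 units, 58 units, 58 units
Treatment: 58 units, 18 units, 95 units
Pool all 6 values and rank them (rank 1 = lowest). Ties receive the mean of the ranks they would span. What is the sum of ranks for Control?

Sorted (ascending): 18, 58, 58, 58, 89, 95
The 3 values of 58 occupy positions 2–4 → average rank 3.
Control values → pooled ranks: 89→5, 58→3, 58→3
Rank sum = 5 + 3 + 3 = 11

11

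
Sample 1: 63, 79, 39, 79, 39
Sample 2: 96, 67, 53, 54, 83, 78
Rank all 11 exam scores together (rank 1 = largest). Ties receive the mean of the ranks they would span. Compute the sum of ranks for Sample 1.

Sorted (descending): 96, 83, 79, 79, 78, 67, 63, 54, 53, 39, 39
The 2 values of 79 occupy positions 3–4 → average rank (3+4)/2 = 3.5.
The 2 values of 39 occupy positions 10–11 → average rank (10+11)/2 = 10.5.
Sample 1 values → pooled ranks: 63→7, 79→3.5, 39→10.5, 79→3.5, 39→10.5
Rank sum = 7 + 3.5 + 10.5 + 3.5 + 10.5 = 35

35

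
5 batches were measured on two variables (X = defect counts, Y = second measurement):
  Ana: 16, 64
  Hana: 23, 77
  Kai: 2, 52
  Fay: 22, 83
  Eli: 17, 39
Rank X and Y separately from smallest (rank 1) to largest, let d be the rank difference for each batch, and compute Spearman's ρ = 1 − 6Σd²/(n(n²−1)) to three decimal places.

Ranks of variable 1: 2, 5, 1, 4, 3
Ranks of variable 2: 3, 4, 2, 5, 1
d = r₁ − r₂: -1, 1, -1, -1, 2
d²: 1, 1, 1, 1, 4; Σd² = 8
ρ = 1 − 6·8/(5·24) = 1 − 48/120 = 0.600

0.600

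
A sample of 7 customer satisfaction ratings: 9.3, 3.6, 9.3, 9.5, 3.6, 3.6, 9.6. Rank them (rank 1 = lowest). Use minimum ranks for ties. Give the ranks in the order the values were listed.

4, 1, 4, 6, 1, 1, 7

Sorted (ascending): 3.6, 3.6, 3.6, 9.3, 9.3, 9.5, 9.6
The 3 values of 3.6 occupy positions 1–3 → each gets rank 1.
The 2 values of 9.3 occupy positions 4–5 → each gets rank 4.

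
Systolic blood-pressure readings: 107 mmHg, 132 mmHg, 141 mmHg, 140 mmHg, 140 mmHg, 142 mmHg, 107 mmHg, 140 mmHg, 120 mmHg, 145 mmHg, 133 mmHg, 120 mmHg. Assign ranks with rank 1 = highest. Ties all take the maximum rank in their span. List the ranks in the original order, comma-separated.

Sorted (descending): 145, 142, 141, 140, 140, 140, 133, 132, 120, 120, 107, 107
The 3 values of 140 occupy positions 4–6 → each gets rank 6.
The 2 values of 120 occupy positions 9–10 → each gets rank 10.
The 2 values of 107 occupy positions 11–12 → each gets rank 12.

12, 8, 3, 6, 6, 2, 12, 6, 10, 1, 7, 10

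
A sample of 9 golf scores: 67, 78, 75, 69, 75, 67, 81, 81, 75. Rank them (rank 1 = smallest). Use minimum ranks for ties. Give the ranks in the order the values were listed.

1, 7, 4, 3, 4, 1, 8, 8, 4

Sorted (ascending): 67, 67, 69, 75, 75, 75, 78, 81, 81
The 2 values of 67 occupy positions 1–2 → each gets rank 1.
The 3 values of 75 occupy positions 4–6 → each gets rank 4.
The 2 values of 81 occupy positions 8–9 → each gets rank 8.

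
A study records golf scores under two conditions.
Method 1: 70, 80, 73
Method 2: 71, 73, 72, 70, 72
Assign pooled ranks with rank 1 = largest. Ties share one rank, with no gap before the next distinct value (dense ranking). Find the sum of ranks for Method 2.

Sorted (descending): 80, 73, 73, 72, 72, 71, 70, 70
The 2 values of 73 share dense rank 2.
The 2 values of 72 share dense rank 3.
The 2 values of 70 share dense rank 5.
Remaining distinct values take the next consecutive integers.
Method 2 values → pooled ranks: 71→4, 73→2, 72→3, 70→5, 72→3
Rank sum = 4 + 2 + 3 + 5 + 3 = 17

17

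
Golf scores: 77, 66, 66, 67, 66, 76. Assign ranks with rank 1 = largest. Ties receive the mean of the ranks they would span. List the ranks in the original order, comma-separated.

1, 5, 5, 3, 5, 2

Sorted (descending): 77, 76, 67, 66, 66, 66
The 3 values of 66 occupy positions 4–6 → average rank 5.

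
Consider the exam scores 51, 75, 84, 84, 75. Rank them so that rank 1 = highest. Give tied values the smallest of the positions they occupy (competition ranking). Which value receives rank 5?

51

Sorted (descending): 84, 84, 75, 75, 51
The 2 values of 84 occupy positions 1–2 → each gets rank 1.
The 2 values of 75 occupy positions 3–4 → each gets rank 3.
Rank 5 → value 51.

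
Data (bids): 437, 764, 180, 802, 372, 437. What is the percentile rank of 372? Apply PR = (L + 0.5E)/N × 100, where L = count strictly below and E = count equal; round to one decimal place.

25.0

N = 6.
Strictly below 372: 1. Equal to 372: 1.
PR = (1 + 0.5·1)/6 × 100 = 25.0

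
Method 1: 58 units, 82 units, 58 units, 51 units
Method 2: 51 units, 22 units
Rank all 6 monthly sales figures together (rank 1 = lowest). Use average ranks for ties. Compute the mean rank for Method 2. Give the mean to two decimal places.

Sorted (ascending): 22, 51, 51, 58, 58, 82
The 2 values of 51 occupy positions 2–3 → average rank (2+3)/2 = 2.5.
The 2 values of 58 occupy positions 4–5 → average rank (4+5)/2 = 4.5.
Method 2 values → pooled ranks: 51→2.5, 22→1
Mean rank = (2.5 + 1) / 2 = 1.75

1.75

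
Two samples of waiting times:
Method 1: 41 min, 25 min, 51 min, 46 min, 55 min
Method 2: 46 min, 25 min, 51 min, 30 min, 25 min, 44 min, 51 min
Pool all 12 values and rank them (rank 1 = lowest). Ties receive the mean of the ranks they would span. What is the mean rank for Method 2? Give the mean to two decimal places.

5.93

Sorted (ascending): 25, 25, 25, 30, 41, 44, 46, 46, 51, 51, 51, 55
The 3 values of 25 occupy positions 1–3 → average rank 2.
The 2 values of 46 occupy positions 7–8 → average rank (7+8)/2 = 7.5.
The 3 values of 51 occupy positions 9–11 → average rank 10.
Method 2 values → pooled ranks: 46→7.5, 25→2, 51→10, 30→4, 25→2, 44→6, 51→10
Mean rank = (7.5 + 2 + 10 + 4 + 2 + 6 + 10) / 7 = 5.93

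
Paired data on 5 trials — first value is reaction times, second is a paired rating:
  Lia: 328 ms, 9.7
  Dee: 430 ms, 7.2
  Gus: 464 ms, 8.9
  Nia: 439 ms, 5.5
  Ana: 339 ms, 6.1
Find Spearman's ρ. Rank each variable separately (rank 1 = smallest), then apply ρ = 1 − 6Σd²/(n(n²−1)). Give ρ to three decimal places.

-0.300

Ranks of variable 1: 1, 3, 5, 4, 2
Ranks of variable 2: 5, 3, 4, 1, 2
d = r₁ − r₂: -4, 0, 1, 3, 0
d²: 16, 0, 1, 9, 0; Σd² = 26
ρ = 1 − 6·26/(5·24) = 1 − 156/120 = -0.300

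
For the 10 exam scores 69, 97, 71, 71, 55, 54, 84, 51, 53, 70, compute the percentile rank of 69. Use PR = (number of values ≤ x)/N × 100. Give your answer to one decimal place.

N = 10.
Strictly below 69: 4. Equal to 69: 1.
PR = 5/10 × 100 = 50.0

50.0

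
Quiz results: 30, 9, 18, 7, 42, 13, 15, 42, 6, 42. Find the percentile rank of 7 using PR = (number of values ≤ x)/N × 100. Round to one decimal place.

20.0

N = 10.
Strictly below 7: 1. Equal to 7: 1.
PR = 2/10 × 100 = 20.0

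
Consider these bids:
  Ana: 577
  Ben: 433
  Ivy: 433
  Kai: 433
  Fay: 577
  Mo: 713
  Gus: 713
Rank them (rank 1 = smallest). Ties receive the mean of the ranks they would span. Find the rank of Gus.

Sorted (ascending): 433, 433, 433, 577, 577, 713, 713
The 3 values of 433 occupy positions 1–3 → average rank 2.
The 2 values of 577 occupy positions 4–5 → average rank (4+5)/2 = 4.5.
The 2 values of 713 occupy positions 6–7 → average rank (6+7)/2 = 6.5.
Gus has value 713 → rank 6.5.

6.5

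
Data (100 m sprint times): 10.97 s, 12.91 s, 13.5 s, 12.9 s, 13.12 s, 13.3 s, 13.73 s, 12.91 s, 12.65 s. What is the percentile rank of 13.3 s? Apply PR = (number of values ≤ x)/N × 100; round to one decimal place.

N = 9.
Strictly below 13.3: 6. Equal to 13.3: 1.
PR = 7/9 × 100 = 77.8

77.8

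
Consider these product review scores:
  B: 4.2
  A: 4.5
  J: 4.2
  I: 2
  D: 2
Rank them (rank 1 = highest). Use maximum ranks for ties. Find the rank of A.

Sorted (descending): 4.5, 4.2, 4.2, 2, 2
The 2 values of 4.2 occupy positions 2–3 → each gets rank 3.
The 2 values of 2 occupy positions 4–5 → each gets rank 5.
A has value 4.5 → rank 1.

1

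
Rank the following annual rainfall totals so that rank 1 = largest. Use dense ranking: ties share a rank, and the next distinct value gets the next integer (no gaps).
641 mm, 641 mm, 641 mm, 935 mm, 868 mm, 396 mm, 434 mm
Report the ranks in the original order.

Sorted (descending): 935, 868, 641, 641, 641, 434, 396
The 3 values of 641 share dense rank 3.
Remaining distinct values take the next consecutive integers.

3, 3, 3, 1, 2, 5, 4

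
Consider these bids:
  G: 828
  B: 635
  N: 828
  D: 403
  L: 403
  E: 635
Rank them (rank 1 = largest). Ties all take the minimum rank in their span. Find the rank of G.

1

Sorted (descending): 828, 828, 635, 635, 403, 403
The 2 values of 828 occupy positions 1–2 → each gets rank 1.
The 2 values of 635 occupy positions 3–4 → each gets rank 3.
The 2 values of 403 occupy positions 5–6 → each gets rank 5.
G has value 828 → rank 1.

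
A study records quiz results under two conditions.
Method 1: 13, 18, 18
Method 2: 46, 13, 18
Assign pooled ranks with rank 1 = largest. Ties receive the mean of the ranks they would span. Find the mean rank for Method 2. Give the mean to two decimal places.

3.17

Sorted (descending): 46, 18, 18, 18, 13, 13
The 3 values of 18 occupy positions 2–4 → average rank 3.
The 2 values of 13 occupy positions 5–6 → average rank (5+6)/2 = 5.5.
Method 2 values → pooled ranks: 46→1, 13→5.5, 18→3
Mean rank = (1 + 5.5 + 3) / 3 = 3.17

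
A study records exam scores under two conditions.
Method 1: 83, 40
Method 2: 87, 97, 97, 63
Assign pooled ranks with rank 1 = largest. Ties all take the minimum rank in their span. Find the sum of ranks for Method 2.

10

Sorted (descending): 97, 97, 87, 83, 63, 40
The 2 values of 97 occupy positions 1–2 → each gets rank 1.
Method 2 values → pooled ranks: 87→3, 97→1, 97→1, 63→5
Rank sum = 3 + 1 + 1 + 5 = 10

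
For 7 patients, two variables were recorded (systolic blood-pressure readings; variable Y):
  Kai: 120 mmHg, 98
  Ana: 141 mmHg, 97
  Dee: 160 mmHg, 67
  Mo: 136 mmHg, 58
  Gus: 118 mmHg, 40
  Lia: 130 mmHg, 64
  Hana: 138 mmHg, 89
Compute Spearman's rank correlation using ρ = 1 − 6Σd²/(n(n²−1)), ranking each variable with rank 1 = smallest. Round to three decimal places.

Ranks of variable 1: 2, 6, 7, 4, 1, 3, 5
Ranks of variable 2: 7, 6, 4, 2, 1, 3, 5
d = r₁ − r₂: -5, 0, 3, 2, 0, 0, 0
d²: 25, 0, 9, 4, 0, 0, 0; Σd² = 38
ρ = 1 − 6·38/(7·48) = 1 − 228/336 = 0.321

0.321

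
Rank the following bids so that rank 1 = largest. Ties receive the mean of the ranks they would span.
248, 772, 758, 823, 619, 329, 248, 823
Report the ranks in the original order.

7.5, 3, 4, 1.5, 5, 6, 7.5, 1.5

Sorted (descending): 823, 823, 772, 758, 619, 329, 248, 248
The 2 values of 823 occupy positions 1–2 → average rank (1+2)/2 = 1.5.
The 2 values of 248 occupy positions 7–8 → average rank (7+8)/2 = 7.5.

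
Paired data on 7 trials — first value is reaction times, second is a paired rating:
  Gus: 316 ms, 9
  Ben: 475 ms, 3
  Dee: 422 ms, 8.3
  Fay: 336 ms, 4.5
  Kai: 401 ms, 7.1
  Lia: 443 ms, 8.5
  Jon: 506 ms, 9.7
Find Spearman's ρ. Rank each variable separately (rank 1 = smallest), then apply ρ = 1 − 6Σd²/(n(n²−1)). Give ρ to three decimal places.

0.107

Ranks of variable 1: 1, 6, 4, 2, 3, 5, 7
Ranks of variable 2: 6, 1, 4, 2, 3, 5, 7
d = r₁ − r₂: -5, 5, 0, 0, 0, 0, 0
d²: 25, 25, 0, 0, 0, 0, 0; Σd² = 50
ρ = 1 − 6·50/(7·48) = 1 − 300/336 = 0.107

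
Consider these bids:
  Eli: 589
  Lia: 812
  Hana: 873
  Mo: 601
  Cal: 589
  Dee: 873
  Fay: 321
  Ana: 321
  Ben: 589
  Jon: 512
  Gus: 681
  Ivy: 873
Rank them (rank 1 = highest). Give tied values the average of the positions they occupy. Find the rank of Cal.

Sorted (descending): 873, 873, 873, 812, 681, 601, 589, 589, 589, 512, 321, 321
The 3 values of 873 occupy positions 1–3 → average rank 2.
The 3 values of 589 occupy positions 7–9 → average rank 8.
The 2 values of 321 occupy positions 11–12 → average rank (11+12)/2 = 11.5.
Cal has value 589 → rank 8.

8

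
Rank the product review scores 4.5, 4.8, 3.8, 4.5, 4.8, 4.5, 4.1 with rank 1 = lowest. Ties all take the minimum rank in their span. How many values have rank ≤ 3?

5

Sorted (ascending): 3.8, 4.1, 4.5, 4.5, 4.5, 4.8, 4.8
The 3 values of 4.5 occupy positions 3–5 → each gets rank 3.
The 2 values of 4.8 occupy positions 6–7 → each gets rank 6.
Ranks ≤ 3: {1, 2, 3, 3, 3} → 5 values.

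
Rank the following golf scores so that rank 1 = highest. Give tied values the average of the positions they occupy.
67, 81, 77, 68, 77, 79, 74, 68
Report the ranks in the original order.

8, 1, 3.5, 6.5, 3.5, 2, 5, 6.5

Sorted (descending): 81, 79, 77, 77, 74, 68, 68, 67
The 2 values of 77 occupy positions 3–4 → average rank (3+4)/2 = 3.5.
The 2 values of 68 occupy positions 6–7 → average rank (6+7)/2 = 6.5.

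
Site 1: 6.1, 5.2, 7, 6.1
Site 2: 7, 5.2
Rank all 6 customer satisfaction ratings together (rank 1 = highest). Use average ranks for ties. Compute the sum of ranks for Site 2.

Sorted (descending): 7, 7, 6.1, 6.1, 5.2, 5.2
The 2 values of 7 occupy positions 1–2 → average rank (1+2)/2 = 1.5.
The 2 values of 6.1 occupy positions 3–4 → average rank (3+4)/2 = 3.5.
The 2 values of 5.2 occupy positions 5–6 → average rank (5+6)/2 = 5.5.
Site 2 values → pooled ranks: 7→1.5, 5.2→5.5
Rank sum = 1.5 + 5.5 = 7

7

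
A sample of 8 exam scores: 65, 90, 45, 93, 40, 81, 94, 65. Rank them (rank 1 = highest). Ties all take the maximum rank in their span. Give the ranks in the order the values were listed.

6, 3, 7, 2, 8, 4, 1, 6

Sorted (descending): 94, 93, 90, 81, 65, 65, 45, 40
The 2 values of 65 occupy positions 5–6 → each gets rank 6.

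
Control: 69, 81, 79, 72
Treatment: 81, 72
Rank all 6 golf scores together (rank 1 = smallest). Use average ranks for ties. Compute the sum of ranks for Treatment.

Sorted (ascending): 69, 72, 72, 79, 81, 81
The 2 values of 72 occupy positions 2–3 → average rank (2+3)/2 = 2.5.
The 2 values of 81 occupy positions 5–6 → average rank (5+6)/2 = 5.5.
Treatment values → pooled ranks: 81→5.5, 72→2.5
Rank sum = 5.5 + 2.5 = 8

8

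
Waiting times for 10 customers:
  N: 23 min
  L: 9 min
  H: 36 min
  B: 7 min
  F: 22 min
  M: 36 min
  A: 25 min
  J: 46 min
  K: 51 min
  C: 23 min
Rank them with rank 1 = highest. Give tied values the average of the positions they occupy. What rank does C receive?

6.5

Sorted (descending): 51, 46, 36, 36, 25, 23, 23, 22, 9, 7
The 2 values of 36 occupy positions 3–4 → average rank (3+4)/2 = 3.5.
The 2 values of 23 occupy positions 6–7 → average rank (6+7)/2 = 6.5.
C has value 23 min → rank 6.5.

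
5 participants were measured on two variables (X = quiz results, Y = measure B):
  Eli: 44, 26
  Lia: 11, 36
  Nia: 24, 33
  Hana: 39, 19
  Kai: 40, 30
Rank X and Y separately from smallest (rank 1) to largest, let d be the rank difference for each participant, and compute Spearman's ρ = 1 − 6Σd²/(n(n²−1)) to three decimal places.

Ranks of variable 1: 5, 1, 2, 3, 4
Ranks of variable 2: 2, 5, 4, 1, 3
d = r₁ − r₂: 3, -4, -2, 2, 1
d²: 9, 16, 4, 4, 1; Σd² = 34
ρ = 1 − 6·34/(5·24) = 1 − 204/120 = -0.700

-0.700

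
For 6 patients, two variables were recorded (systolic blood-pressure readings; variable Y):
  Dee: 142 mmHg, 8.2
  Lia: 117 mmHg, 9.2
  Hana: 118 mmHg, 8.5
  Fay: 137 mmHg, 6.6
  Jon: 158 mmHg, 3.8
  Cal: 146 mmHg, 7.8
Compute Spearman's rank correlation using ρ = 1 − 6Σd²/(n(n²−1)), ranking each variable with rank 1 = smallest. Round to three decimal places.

-0.829

Ranks of variable 1: 4, 1, 2, 3, 6, 5
Ranks of variable 2: 4, 6, 5, 2, 1, 3
d = r₁ − r₂: 0, -5, -3, 1, 5, 2
d²: 0, 25, 9, 1, 25, 4; Σd² = 64
ρ = 1 − 6·64/(6·35) = 1 − 384/210 = -0.829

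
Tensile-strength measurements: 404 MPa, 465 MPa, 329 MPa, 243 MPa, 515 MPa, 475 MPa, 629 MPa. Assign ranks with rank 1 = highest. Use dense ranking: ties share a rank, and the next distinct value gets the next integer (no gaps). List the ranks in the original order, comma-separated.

Sorted (descending): 629, 515, 475, 465, 404, 329, 243
No ties — each value takes its position as its rank.

5, 4, 6, 7, 2, 3, 1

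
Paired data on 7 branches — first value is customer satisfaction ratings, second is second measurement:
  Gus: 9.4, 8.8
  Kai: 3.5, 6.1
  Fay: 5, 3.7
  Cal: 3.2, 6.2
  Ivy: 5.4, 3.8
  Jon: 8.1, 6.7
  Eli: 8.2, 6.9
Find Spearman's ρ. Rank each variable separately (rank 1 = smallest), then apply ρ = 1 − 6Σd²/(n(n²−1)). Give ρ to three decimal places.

0.679

Ranks of variable 1: 7, 2, 3, 1, 4, 5, 6
Ranks of variable 2: 7, 3, 1, 4, 2, 5, 6
d = r₁ − r₂: 0, -1, 2, -3, 2, 0, 0
d²: 0, 1, 4, 9, 4, 0, 0; Σd² = 18
ρ = 1 − 6·18/(7·48) = 1 − 108/336 = 0.679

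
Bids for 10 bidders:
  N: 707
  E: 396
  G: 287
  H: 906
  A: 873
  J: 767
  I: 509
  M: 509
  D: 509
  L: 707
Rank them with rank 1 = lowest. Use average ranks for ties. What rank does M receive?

Sorted (ascending): 287, 396, 509, 509, 509, 707, 707, 767, 873, 906
The 3 values of 509 occupy positions 3–5 → average rank 4.
The 2 values of 707 occupy positions 6–7 → average rank (6+7)/2 = 6.5.
M has value 509 → rank 4.

4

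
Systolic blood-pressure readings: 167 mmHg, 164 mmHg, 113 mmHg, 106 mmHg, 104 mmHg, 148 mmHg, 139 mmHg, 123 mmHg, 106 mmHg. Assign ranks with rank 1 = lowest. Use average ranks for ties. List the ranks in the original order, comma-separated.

Sorted (ascending): 104, 106, 106, 113, 123, 139, 148, 164, 167
The 2 values of 106 occupy positions 2–3 → average rank (2+3)/2 = 2.5.

9, 8, 4, 2.5, 1, 7, 6, 5, 2.5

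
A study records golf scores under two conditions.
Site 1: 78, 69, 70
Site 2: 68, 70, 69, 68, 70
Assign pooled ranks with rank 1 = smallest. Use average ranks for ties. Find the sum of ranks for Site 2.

Sorted (ascending): 68, 68, 69, 69, 70, 70, 70, 78
The 2 values of 68 occupy positions 1–2 → average rank (1+2)/2 = 1.5.
The 2 values of 69 occupy positions 3–4 → average rank (3+4)/2 = 3.5.
The 3 values of 70 occupy positions 5–7 → average rank 6.
Site 2 values → pooled ranks: 68→1.5, 70→6, 69→3.5, 68→1.5, 70→6
Rank sum = 1.5 + 6 + 3.5 + 1.5 + 6 = 18.5

18.5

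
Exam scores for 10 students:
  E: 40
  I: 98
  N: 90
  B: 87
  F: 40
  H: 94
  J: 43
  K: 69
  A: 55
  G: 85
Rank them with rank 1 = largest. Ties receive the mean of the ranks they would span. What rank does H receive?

2

Sorted (descending): 98, 94, 90, 87, 85, 69, 55, 43, 40, 40
The 2 values of 40 occupy positions 9–10 → average rank (9+10)/2 = 9.5.
H has value 94 → rank 2.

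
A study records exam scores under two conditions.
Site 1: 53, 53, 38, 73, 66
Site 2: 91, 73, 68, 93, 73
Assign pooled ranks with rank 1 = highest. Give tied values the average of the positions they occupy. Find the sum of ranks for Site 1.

Sorted (descending): 93, 91, 73, 73, 73, 68, 66, 53, 53, 38
The 3 values of 73 occupy positions 3–5 → average rank 4.
The 2 values of 53 occupy positions 8–9 → average rank (8+9)/2 = 8.5.
Site 1 values → pooled ranks: 53→8.5, 53→8.5, 38→10, 73→4, 66→7
Rank sum = 8.5 + 8.5 + 10 + 4 + 7 = 38

38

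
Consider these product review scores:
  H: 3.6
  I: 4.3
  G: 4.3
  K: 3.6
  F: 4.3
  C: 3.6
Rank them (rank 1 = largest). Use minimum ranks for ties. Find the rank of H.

4

Sorted (descending): 4.3, 4.3, 4.3, 3.6, 3.6, 3.6
The 3 values of 4.3 occupy positions 1–3 → each gets rank 1.
The 3 values of 3.6 occupy positions 4–6 → each gets rank 4.
H has value 3.6 → rank 4.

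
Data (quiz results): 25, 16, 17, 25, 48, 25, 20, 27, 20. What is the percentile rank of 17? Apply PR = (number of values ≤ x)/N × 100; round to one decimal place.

N = 9.
Strictly below 17: 1. Equal to 17: 1.
PR = 2/9 × 100 = 22.2

22.2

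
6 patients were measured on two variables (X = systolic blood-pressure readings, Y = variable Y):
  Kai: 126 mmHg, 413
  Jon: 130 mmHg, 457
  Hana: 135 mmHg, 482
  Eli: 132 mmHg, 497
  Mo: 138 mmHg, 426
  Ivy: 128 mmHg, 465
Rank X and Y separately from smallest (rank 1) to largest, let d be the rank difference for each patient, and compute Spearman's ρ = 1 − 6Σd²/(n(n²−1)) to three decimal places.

0.314

Ranks of variable 1: 1, 3, 5, 4, 6, 2
Ranks of variable 2: 1, 3, 5, 6, 2, 4
d = r₁ − r₂: 0, 0, 0, -2, 4, -2
d²: 0, 0, 0, 4, 16, 4; Σd² = 24
ρ = 1 − 6·24/(6·35) = 1 − 144/210 = 0.314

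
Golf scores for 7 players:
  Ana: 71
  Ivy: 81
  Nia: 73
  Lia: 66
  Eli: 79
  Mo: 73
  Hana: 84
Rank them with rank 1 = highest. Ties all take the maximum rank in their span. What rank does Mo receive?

Sorted (descending): 84, 81, 79, 73, 73, 71, 66
The 2 values of 73 occupy positions 4–5 → each gets rank 5.
Mo has value 73 → rank 5.

5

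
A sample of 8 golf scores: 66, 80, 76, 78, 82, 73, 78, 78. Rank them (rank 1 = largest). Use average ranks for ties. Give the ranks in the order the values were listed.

Sorted (descending): 82, 80, 78, 78, 78, 76, 73, 66
The 3 values of 78 occupy positions 3–5 → average rank 4.

8, 2, 6, 4, 1, 7, 4, 4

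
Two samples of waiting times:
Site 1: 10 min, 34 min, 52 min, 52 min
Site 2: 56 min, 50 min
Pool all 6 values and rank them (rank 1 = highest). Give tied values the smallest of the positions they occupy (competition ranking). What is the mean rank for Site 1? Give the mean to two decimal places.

3.75

Sorted (descending): 56, 52, 52, 50, 34, 10
The 2 values of 52 occupy positions 2–3 → each gets rank 2.
Site 1 values → pooled ranks: 10→6, 34→5, 52→2, 52→2
Mean rank = (6 + 5 + 2 + 2) / 4 = 3.75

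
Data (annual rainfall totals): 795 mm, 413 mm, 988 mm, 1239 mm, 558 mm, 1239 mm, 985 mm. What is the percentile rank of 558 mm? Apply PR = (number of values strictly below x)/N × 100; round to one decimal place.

N = 7.
Strictly below 558: 1. Equal to 558: 1.
PR = 1/7 × 100 = 14.3

14.3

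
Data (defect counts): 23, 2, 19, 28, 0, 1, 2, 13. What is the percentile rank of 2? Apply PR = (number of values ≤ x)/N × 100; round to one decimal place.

50.0

N = 8.
Strictly below 2: 2. Equal to 2: 2.
PR = 4/8 × 100 = 50.0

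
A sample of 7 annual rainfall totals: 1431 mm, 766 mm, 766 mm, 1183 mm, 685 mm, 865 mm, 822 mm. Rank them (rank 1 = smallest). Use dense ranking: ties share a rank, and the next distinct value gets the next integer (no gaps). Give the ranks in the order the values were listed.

6, 2, 2, 5, 1, 4, 3

Sorted (ascending): 685, 766, 766, 822, 865, 1183, 1431
The 2 values of 766 share dense rank 2.
Remaining distinct values take the next consecutive integers.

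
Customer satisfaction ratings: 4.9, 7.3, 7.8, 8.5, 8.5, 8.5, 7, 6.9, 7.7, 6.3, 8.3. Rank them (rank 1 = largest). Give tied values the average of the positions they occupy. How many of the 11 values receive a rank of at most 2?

3

Sorted (descending): 8.5, 8.5, 8.5, 8.3, 7.8, 7.7, 7.3, 7, 6.9, 6.3, 4.9
The 3 values of 8.5 occupy positions 1–3 → average rank 2.
Ranks ≤ 2: {2, 2, 2} → 3 values.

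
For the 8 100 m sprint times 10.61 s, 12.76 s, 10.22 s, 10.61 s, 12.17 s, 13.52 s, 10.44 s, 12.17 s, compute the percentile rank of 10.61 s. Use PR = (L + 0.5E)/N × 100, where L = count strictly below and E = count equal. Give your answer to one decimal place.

N = 8.
Strictly below 10.61: 2. Equal to 10.61: 2.
PR = (2 + 0.5·2)/8 × 100 = 37.5

37.5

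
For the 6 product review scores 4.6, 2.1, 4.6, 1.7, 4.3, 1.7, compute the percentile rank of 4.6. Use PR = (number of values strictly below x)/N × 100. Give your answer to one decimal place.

66.7

N = 6.
Strictly below 4.6: 4. Equal to 4.6: 2.
PR = 4/6 × 100 = 66.7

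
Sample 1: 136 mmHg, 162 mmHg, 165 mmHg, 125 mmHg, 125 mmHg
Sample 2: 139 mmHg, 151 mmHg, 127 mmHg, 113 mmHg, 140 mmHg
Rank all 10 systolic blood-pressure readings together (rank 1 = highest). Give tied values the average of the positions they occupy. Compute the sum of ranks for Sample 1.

26

Sorted (descending): 165, 162, 151, 140, 139, 136, 127, 125, 125, 113
The 2 values of 125 occupy positions 8–9 → average rank (8+9)/2 = 8.5.
Sample 1 values → pooled ranks: 136→6, 162→2, 165→1, 125→8.5, 125→8.5
Rank sum = 6 + 2 + 1 + 8.5 + 8.5 = 26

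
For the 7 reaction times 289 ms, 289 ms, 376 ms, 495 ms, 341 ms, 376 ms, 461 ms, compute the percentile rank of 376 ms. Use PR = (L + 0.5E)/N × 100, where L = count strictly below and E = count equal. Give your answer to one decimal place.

N = 7.
Strictly below 376: 3. Equal to 376: 2.
PR = (3 + 0.5·2)/7 × 100 = 57.1

57.1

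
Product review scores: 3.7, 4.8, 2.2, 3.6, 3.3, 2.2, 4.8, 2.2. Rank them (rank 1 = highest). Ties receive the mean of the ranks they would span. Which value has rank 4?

3.6

Sorted (descending): 4.8, 4.8, 3.7, 3.6, 3.3, 2.2, 2.2, 2.2
The 2 values of 4.8 occupy positions 1–2 → average rank (1+2)/2 = 1.5.
The 3 values of 2.2 occupy positions 6–8 → average rank 7.
Rank 4 → value 3.6.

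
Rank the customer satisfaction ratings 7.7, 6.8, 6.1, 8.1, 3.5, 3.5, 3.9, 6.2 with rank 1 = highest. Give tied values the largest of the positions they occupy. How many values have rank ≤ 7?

Sorted (descending): 8.1, 7.7, 6.8, 6.2, 6.1, 3.9, 3.5, 3.5
The 2 values of 3.5 occupy positions 7–8 → each gets rank 8.
Ranks ≤ 7: {1, 2, 3, 4, 5, 6} → 6 values.

6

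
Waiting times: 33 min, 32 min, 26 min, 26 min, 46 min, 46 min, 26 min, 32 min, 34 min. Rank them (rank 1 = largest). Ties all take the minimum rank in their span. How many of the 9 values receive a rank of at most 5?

6

Sorted (descending): 46, 46, 34, 33, 32, 32, 26, 26, 26
The 2 values of 46 occupy positions 1–2 → each gets rank 1.
The 2 values of 32 occupy positions 5–6 → each gets rank 5.
The 3 values of 26 occupy positions 7–9 → each gets rank 7.
Ranks ≤ 5: {1, 1, 3, 4, 5, 5} → 6 values.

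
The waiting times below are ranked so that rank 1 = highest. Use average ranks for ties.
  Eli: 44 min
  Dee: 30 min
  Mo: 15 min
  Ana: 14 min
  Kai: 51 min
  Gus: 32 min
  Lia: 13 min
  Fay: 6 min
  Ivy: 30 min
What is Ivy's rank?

4.5

Sorted (descending): 51, 44, 32, 30, 30, 15, 14, 13, 6
The 2 values of 30 occupy positions 4–5 → average rank (4+5)/2 = 4.5.
Ivy has value 30 min → rank 4.5.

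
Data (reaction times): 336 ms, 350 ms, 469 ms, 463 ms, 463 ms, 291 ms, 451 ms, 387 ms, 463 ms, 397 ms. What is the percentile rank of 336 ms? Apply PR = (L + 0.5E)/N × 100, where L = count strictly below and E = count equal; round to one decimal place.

15.0

N = 10.
Strictly below 336: 1. Equal to 336: 1.
PR = (1 + 0.5·1)/10 × 100 = 15.0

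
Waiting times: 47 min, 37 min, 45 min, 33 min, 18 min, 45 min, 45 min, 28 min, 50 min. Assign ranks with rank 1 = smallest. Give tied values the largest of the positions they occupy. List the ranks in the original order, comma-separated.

8, 4, 7, 3, 1, 7, 7, 2, 9

Sorted (ascending): 18, 28, 33, 37, 45, 45, 45, 47, 50
The 3 values of 45 occupy positions 5–7 → each gets rank 7.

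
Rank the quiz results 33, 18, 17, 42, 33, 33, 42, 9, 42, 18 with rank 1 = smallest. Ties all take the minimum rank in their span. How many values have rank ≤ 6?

7

Sorted (ascending): 9, 17, 18, 18, 33, 33, 33, 42, 42, 42
The 2 values of 18 occupy positions 3–4 → each gets rank 3.
The 3 values of 33 occupy positions 5–7 → each gets rank 5.
The 3 values of 42 occupy positions 8–10 → each gets rank 8.
Ranks ≤ 6: {1, 2, 3, 3, 5, 5, 5} → 7 values.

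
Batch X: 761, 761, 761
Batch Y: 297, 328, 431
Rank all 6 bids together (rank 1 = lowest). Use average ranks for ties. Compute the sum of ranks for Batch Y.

Sorted (ascending): 297, 328, 431, 761, 761, 761
The 3 values of 761 occupy positions 4–6 → average rank 5.
Batch Y values → pooled ranks: 297→1, 328→2, 431→3
Rank sum = 1 + 2 + 3 = 6

6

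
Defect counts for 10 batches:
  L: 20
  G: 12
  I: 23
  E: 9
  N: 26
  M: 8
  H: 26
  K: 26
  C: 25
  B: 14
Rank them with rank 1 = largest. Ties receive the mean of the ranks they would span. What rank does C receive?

Sorted (descending): 26, 26, 26, 25, 23, 20, 14, 12, 9, 8
The 3 values of 26 occupy positions 1–3 → average rank 2.
C has value 25 → rank 4.

4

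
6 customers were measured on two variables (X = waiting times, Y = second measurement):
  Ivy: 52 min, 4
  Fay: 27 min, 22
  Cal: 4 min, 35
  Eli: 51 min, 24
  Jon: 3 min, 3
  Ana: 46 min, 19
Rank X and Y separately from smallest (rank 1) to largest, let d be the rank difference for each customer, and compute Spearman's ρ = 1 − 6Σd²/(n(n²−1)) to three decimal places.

Ranks of variable 1: 6, 3, 2, 5, 1, 4
Ranks of variable 2: 2, 4, 6, 5, 1, 3
d = r₁ − r₂: 4, -1, -4, 0, 0, 1
d²: 16, 1, 16, 0, 0, 1; Σd² = 34
ρ = 1 − 6·34/(6·35) = 1 − 204/210 = 0.029

0.029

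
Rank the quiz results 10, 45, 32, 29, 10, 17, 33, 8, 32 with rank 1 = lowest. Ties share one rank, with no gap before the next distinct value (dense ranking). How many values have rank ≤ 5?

7

Sorted (ascending): 8, 10, 10, 17, 29, 32, 32, 33, 45
The 2 values of 10 share dense rank 2.
The 2 values of 32 share dense rank 5.
Remaining distinct values take the next consecutive integers.
Ranks ≤ 5: {1, 2, 2, 3, 4, 5, 5} → 7 values.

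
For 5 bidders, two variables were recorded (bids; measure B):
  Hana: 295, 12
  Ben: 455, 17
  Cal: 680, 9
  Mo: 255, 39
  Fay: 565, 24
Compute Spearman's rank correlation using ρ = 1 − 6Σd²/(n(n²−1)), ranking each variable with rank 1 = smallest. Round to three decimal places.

-0.600

Ranks of variable 1: 2, 3, 5, 1, 4
Ranks of variable 2: 2, 3, 1, 5, 4
d = r₁ − r₂: 0, 0, 4, -4, 0
d²: 0, 0, 16, 16, 0; Σd² = 32
ρ = 1 − 6·32/(5·24) = 1 − 192/120 = -0.600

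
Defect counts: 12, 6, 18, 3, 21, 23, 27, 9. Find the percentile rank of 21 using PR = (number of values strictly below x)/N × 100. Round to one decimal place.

62.5

N = 8.
Strictly below 21: 5. Equal to 21: 1.
PR = 5/8 × 100 = 62.5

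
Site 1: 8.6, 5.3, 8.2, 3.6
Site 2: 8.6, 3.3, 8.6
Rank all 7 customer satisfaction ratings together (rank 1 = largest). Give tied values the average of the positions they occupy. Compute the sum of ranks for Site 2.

Sorted (descending): 8.6, 8.6, 8.6, 8.2, 5.3, 3.6, 3.3
The 3 values of 8.6 occupy positions 1–3 → average rank 2.
Site 2 values → pooled ranks: 8.6→2, 3.3→7, 8.6→2
Rank sum = 2 + 7 + 2 = 11

11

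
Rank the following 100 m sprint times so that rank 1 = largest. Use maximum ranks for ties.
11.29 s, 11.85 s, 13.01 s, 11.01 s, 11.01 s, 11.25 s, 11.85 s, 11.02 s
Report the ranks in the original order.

Sorted (descending): 13.01, 11.85, 11.85, 11.29, 11.25, 11.02, 11.01, 11.01
The 2 values of 11.85 occupy positions 2–3 → each gets rank 3.
The 2 values of 11.01 occupy positions 7–8 → each gets rank 8.

4, 3, 1, 8, 8, 5, 3, 6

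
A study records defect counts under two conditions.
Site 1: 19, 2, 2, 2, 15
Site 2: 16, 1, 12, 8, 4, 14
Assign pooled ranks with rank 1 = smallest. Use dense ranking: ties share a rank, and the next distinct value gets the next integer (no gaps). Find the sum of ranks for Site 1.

22

Sorted (ascending): 1, 2, 2, 2, 4, 8, 12, 14, 15, 16, 19
The 3 values of 2 share dense rank 2.
Remaining distinct values take the next consecutive integers.
Site 1 values → pooled ranks: 19→9, 2→2, 2→2, 2→2, 15→7
Rank sum = 9 + 2 + 2 + 2 + 7 = 22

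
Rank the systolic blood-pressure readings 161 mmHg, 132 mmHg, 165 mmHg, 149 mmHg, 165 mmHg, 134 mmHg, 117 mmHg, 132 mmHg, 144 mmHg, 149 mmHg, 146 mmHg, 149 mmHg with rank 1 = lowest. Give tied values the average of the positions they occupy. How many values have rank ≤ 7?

Sorted (ascending): 117, 132, 132, 134, 144, 146, 149, 149, 149, 161, 165, 165
The 2 values of 132 occupy positions 2–3 → average rank (2+3)/2 = 2.5.
The 3 values of 149 occupy positions 7–9 → average rank 8.
The 2 values of 165 occupy positions 11–12 → average rank (11+12)/2 = 11.5.
Ranks ≤ 7: {1, 2.5, 2.5, 4, 5, 6} → 6 values.

6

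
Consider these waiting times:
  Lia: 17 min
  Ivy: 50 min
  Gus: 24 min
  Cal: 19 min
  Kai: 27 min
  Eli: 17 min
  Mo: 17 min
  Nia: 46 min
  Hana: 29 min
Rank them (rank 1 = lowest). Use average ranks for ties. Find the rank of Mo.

2

Sorted (ascending): 17, 17, 17, 19, 24, 27, 29, 46, 50
The 3 values of 17 occupy positions 1–3 → average rank 2.
Mo has value 17 min → rank 2.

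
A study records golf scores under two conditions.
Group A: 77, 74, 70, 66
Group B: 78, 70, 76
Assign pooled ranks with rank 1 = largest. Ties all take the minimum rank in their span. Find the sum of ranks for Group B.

Sorted (descending): 78, 77, 76, 74, 70, 70, 66
The 2 values of 70 occupy positions 5–6 → each gets rank 5.
Group B values → pooled ranks: 78→1, 70→5, 76→3
Rank sum = 1 + 5 + 3 = 9

9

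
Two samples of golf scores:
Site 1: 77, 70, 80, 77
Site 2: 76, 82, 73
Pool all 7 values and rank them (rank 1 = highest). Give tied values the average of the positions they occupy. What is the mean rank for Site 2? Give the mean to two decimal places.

4.00

Sorted (descending): 82, 80, 77, 77, 76, 73, 70
The 2 values of 77 occupy positions 3–4 → average rank (3+4)/2 = 3.5.
Site 2 values → pooled ranks: 76→5, 82→1, 73→6
Mean rank = (5 + 1 + 6) / 3 = 4.00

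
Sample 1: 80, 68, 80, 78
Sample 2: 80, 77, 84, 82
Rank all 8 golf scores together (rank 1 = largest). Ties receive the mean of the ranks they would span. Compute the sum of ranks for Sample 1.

Sorted (descending): 84, 82, 80, 80, 80, 78, 77, 68
The 3 values of 80 occupy positions 3–5 → average rank 4.
Sample 1 values → pooled ranks: 80→4, 68→8, 80→4, 78→6
Rank sum = 4 + 8 + 4 + 6 = 22

22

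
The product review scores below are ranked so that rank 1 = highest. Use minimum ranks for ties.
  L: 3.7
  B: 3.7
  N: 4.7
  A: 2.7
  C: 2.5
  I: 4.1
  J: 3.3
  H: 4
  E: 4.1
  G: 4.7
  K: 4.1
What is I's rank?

3

Sorted (descending): 4.7, 4.7, 4.1, 4.1, 4.1, 4, 3.7, 3.7, 3.3, 2.7, 2.5
The 2 values of 4.7 occupy positions 1–2 → each gets rank 1.
The 3 values of 4.1 occupy positions 3–5 → each gets rank 3.
The 2 values of 3.7 occupy positions 7–8 → each gets rank 7.
I has value 4.1 → rank 3.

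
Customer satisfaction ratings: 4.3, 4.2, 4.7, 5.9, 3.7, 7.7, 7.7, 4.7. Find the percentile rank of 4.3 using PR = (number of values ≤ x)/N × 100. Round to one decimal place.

37.5

N = 8.
Strictly below 4.3: 2. Equal to 4.3: 1.
PR = 3/8 × 100 = 37.5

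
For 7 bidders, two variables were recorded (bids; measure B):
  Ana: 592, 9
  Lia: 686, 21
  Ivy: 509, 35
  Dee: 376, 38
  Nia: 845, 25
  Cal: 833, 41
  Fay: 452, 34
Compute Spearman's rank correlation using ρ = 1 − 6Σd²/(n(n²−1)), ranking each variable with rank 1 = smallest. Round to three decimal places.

-0.214

Ranks of variable 1: 4, 5, 3, 1, 7, 6, 2
Ranks of variable 2: 1, 2, 5, 6, 3, 7, 4
d = r₁ − r₂: 3, 3, -2, -5, 4, -1, -2
d²: 9, 9, 4, 25, 16, 1, 4; Σd² = 68
ρ = 1 − 6·68/(7·48) = 1 − 408/336 = -0.214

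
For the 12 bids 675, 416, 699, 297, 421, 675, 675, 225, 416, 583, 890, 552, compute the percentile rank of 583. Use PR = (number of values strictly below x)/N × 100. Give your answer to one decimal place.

N = 12.
Strictly below 583: 6. Equal to 583: 1.
PR = 6/12 × 100 = 50.0

50.0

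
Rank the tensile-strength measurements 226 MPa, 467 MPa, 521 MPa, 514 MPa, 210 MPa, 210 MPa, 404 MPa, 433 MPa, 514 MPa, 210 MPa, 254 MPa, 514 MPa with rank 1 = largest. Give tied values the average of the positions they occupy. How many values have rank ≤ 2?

Sorted (descending): 521, 514, 514, 514, 467, 433, 404, 254, 226, 210, 210, 210
The 3 values of 514 occupy positions 2–4 → average rank 3.
The 3 values of 210 occupy positions 10–12 → average rank 11.
Ranks ≤ 2: {1} → 1 value.

1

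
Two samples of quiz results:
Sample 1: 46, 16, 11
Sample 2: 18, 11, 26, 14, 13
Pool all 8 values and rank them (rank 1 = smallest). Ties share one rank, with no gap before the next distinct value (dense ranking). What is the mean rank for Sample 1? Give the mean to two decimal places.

4.00

Sorted (ascending): 11, 11, 13, 14, 16, 18, 26, 46
The 2 values of 11 share dense rank 1.
Remaining distinct values take the next consecutive integers.
Sample 1 values → pooled ranks: 46→7, 16→4, 11→1
Mean rank = (7 + 4 + 1) / 3 = 4.00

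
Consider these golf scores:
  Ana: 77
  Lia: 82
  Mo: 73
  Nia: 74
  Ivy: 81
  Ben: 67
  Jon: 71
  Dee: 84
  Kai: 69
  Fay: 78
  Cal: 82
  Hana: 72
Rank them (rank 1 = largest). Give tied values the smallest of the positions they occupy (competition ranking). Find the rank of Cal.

Sorted (descending): 84, 82, 82, 81, 78, 77, 74, 73, 72, 71, 69, 67
The 2 values of 82 occupy positions 2–3 → each gets rank 2.
Cal has value 82 → rank 2.

2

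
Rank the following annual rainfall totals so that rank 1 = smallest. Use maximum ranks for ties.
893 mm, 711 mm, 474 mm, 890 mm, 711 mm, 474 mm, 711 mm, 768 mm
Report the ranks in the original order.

Sorted (ascending): 474, 474, 711, 711, 711, 768, 890, 893
The 2 values of 474 occupy positions 1–2 → each gets rank 2.
The 3 values of 711 occupy positions 3–5 → each gets rank 5.

8, 5, 2, 7, 5, 2, 5, 6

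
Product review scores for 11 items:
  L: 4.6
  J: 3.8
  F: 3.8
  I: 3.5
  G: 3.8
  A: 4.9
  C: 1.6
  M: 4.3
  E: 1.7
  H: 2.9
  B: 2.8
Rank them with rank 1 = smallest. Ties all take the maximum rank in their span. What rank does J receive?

Sorted (ascending): 1.6, 1.7, 2.8, 2.9, 3.5, 3.8, 3.8, 3.8, 4.3, 4.6, 4.9
The 3 values of 3.8 occupy positions 6–8 → each gets rank 8.
J has value 3.8 → rank 8.

8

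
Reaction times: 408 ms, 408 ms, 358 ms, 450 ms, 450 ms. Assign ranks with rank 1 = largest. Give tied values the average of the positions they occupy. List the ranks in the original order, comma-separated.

3.5, 3.5, 5, 1.5, 1.5

Sorted (descending): 450, 450, 408, 408, 358
The 2 values of 450 occupy positions 1–2 → average rank (1+2)/2 = 1.5.
The 2 values of 408 occupy positions 3–4 → average rank (3+4)/2 = 3.5.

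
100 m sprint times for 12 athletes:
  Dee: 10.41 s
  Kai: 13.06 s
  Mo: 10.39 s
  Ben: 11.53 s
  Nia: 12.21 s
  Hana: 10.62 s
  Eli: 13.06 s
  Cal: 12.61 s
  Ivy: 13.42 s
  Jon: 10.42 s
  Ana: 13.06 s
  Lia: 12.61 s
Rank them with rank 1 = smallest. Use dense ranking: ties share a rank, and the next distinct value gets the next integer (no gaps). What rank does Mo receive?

1

Sorted (ascending): 10.39, 10.41, 10.42, 10.62, 11.53, 12.21, 12.61, 12.61, 13.06, 13.06, 13.06, 13.42
The 2 values of 12.61 share dense rank 7.
The 3 values of 13.06 share dense rank 8.
Remaining distinct values take the next consecutive integers.
Mo has value 10.39 s → rank 1.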